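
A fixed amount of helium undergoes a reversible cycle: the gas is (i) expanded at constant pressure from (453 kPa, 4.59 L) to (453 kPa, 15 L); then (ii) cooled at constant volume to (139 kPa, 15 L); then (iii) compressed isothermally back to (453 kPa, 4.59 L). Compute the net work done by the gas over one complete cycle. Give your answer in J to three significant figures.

W_net ≈ 2250 J

Leg (i): W = PΔV = (453)(15 − 4.59) = 4716 J.
Leg (ii): W = 0.
Leg (iii): W = PᵢVᵢ ln(V_f/Vᵢ) = (2085) ln(4.59/15) = -2469 J.
W_net = 4716 − 2469 = 2247 J.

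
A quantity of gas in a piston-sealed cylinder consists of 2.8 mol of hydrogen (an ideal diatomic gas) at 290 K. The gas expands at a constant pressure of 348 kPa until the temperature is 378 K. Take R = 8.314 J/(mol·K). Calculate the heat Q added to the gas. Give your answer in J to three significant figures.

Q ≈ 7170 J

Isobaric: W = nRΔT = (2.8)(8.314)(88) = 2049 J.
ΔU = nCᵥΔT with Cᵥ = 5R/2: ΔU = (2.8)(20.79)(88) = 5121 J.
Q = ΔU + W = 5121 + 2049 = 7170 J.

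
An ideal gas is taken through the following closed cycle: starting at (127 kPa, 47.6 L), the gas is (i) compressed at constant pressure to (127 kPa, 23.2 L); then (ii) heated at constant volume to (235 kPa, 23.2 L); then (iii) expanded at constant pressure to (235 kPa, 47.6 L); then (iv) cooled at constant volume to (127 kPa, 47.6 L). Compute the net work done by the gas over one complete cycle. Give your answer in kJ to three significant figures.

W_net ≈ 2.64 kJ

Constant-volume legs do no work.
W(i) = (127)(23.2 − 47.6) = -3099 J; W(iii) = (235)(47.6 − 23.2) = 5734 J.
W_net = -3099 + 5734 = 2635 J (the clockwise enclosed area).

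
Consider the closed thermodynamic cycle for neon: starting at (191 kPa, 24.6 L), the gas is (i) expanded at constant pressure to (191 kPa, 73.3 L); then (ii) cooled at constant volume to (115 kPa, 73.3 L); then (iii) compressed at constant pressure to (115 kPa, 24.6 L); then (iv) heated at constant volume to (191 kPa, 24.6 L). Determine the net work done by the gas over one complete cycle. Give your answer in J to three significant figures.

W_net ≈ 3700 J

Constant-volume legs do no work.
W(i) = (191)(73.3 − 24.6) = 9302 J; W(iii) = (115)(24.6 − 73.3) = -5600 J.
W_net = 9302 − 5600 = 3701 J (the clockwise enclosed area).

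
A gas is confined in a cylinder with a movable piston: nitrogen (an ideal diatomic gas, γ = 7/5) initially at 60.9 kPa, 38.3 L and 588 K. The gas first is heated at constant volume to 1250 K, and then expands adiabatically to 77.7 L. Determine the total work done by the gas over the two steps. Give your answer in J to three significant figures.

Step 1 (isochoric): W = 0 (constant volume).
After step 1: P = 129.5 kPa (V unchanged).
Step 2 (adiabatic): W = (P₁V₁ − P₂V₂)/(γ−1) = (4958 − 3736)/0.4 = 3055 J.
W_total = 0 + 3055 = 3055 J.

W_total ≈ 3060 J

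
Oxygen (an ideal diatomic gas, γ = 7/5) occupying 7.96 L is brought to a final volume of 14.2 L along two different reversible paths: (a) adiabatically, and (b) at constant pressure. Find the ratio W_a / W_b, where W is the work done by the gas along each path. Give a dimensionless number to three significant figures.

W_a / W_b ≈ 0.659

Path (a) adiabatic: W = P₁V₁(1 − (V₁/V₂)^(γ−1))/(γ−1) → W_a/(P₁V₁) = 0.5167.
Path (b) isobaric: W = P₁(V₂ − V₁) → W_b/(P₁V₁) = 0.7839.
W_a / W_b = 0.5167 / 0.7839 = 0.6591.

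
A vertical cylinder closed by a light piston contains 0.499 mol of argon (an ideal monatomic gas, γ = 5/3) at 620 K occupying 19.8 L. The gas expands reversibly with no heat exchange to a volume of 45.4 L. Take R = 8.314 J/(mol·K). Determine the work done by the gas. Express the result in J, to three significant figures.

W ≈ 1640 J

Adiabatic: TV^(γ−1) = const with γ = 5/3.
T₂ = T₁ (V₁/V₂)^(γ−1) = 620 × (19.8/45.4)^0.667 = 620 × 0.5751 = 356.6 K.
W_by = nCᵥ(T₁ − T₂) = (0.499)(12.47)(620 − 356.6) = 1639 J.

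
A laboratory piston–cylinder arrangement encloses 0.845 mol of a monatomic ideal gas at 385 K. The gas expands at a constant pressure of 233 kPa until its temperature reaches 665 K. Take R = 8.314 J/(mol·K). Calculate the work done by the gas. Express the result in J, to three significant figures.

Isobaric: W = P ΔV = nR ΔT.
W = (0.845)(8.314)(665 − 385) = 1967 J.

W ≈ 1970 J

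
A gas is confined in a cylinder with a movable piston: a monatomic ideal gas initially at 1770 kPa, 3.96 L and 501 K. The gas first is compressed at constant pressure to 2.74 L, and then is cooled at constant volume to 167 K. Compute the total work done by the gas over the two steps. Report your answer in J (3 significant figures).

Step 1 (isobaric): W = PΔV = (1770 kPa)(2.74 − 3.96 L) = -2159 J.
Step 2 (isochoric): W = 0 (constant volume).
W_total = -2159 + 0 = -2159 J.

W_total ≈ -2160 J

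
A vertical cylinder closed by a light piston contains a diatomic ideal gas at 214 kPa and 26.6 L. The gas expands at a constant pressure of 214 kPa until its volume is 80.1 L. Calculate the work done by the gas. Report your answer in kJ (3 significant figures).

Isobaric: W = P ΔV.
W = (214 kPa)(80.1 − 26.6 L) = (214)(53.5) = 11449 J.

W ≈ 11.4 kJ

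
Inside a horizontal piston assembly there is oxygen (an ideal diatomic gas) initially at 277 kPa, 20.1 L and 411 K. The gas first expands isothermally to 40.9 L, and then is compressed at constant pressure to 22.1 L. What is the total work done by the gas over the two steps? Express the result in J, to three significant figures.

Step 1 (isothermal): W = P₁V₁ ln(V₂/V₁) = (5568) ln(40.9/20.1) = 3955 J.
After step 1: P = 136.1 kPa, V = 40.9 L, T = 411 K.
Step 2 (isobaric): W = PΔV = (136.1 kPa)(22.1 − 40.9 L) = -2559 J.
W_total = 3955 − 2559 = 1396 J.

W_total ≈ 1400 J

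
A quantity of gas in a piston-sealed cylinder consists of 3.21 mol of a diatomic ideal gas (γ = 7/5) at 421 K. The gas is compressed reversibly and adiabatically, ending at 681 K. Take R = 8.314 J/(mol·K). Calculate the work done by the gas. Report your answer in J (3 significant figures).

W ≈ -17300 J

Adiabatic ⇒ Q = 0, so W_by = −ΔU = nCᵥ(T₁ − T₂).
Cᵥ = 5R/2 = 20.79 J/(mol·K).
W = (3.21)(20.79)(421 − 681) = -17347 J.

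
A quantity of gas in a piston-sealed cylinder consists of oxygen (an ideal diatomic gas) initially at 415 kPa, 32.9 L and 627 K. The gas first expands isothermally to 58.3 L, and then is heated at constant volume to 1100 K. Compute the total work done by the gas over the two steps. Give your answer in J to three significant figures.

W_total ≈ 7810 J

Step 1 (isothermal): W = P₁V₁ ln(V₂/V₁) = (13654) ln(58.3/32.9) = 7812 J.
Step 2 (isochoric): W = 0 (constant volume).
W_total = 7812 + 0 = 7812 J.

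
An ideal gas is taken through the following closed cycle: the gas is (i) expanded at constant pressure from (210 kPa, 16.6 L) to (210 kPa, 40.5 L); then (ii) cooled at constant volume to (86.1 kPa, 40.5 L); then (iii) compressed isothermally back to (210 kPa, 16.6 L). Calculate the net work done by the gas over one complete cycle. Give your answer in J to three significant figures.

W_net ≈ 1910 J

Leg (i): W = PΔV = (210)(40.5 − 16.6) = 5019 J.
Leg (ii): W = 0.
Leg (iii): W = PᵢVᵢ ln(V_f/Vᵢ) = (3487) ln(16.6/40.5) = -3110 J.
W_net = 5019 − 3110 = 1909 J.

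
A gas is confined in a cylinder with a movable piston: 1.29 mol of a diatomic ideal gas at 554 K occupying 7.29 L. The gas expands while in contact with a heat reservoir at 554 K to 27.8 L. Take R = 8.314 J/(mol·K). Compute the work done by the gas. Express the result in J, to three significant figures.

W ≈ 7950 J

Isothermal: W = nRT ln(V₂/V₁).
W = (1.29)(8.314)(554) × ln(27.8/7.29)
  = 5942 × 1.339
W_by_gas = 7953 J.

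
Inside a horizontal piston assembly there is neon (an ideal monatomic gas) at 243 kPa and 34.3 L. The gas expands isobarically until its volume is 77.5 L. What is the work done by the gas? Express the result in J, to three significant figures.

W ≈ 10500 J

Isobaric: W = P ΔV.
W = (243 kPa)(77.5 − 34.3 L) = (243)(43.2) = 10498 J.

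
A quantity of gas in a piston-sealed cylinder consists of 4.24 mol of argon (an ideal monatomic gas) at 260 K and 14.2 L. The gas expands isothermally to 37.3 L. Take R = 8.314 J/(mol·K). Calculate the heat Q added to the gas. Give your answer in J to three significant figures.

Q ≈ 8850 J

Isothermal ⇒ ΔU = 0, so Q = W = nRT ln(V₂/V₁).
Q = (4.24)(8.314)(260) ln(37.3/14.2) = 9165 × 0.9658 = 8851 J.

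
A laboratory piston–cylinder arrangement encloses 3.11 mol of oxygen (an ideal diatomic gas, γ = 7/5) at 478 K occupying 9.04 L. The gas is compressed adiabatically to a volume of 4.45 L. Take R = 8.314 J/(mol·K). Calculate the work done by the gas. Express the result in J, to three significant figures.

Adiabatic: TV^(γ−1) = const with γ = 7/5.
T₂ = T₁ (V₁/V₂)^(γ−1) = 478 × (9.04/4.45)^0.4 = 478 × 1.328 = 634.7 K.
W_by = nCᵥ(T₁ − T₂) = (3.11)(20.79)(478 − 634.7) = -10128 J.

W ≈ -10100 J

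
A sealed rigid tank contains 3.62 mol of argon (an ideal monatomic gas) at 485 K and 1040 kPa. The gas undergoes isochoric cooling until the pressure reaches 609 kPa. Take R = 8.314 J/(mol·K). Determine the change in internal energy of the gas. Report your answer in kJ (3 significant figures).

ΔU ≈ -9.07 kJ

Constant volume ⇒ W = 0, so Q = ΔU = nCᵥΔT with Cᵥ = 3R/2 = 12.47 J/(mol·K).
At constant V, T₂/T₁ = P₂/P₁ ⇒ ΔT = T₁(P₂/P₁ − 1) = 485·(609/1040 − 1) = -201 K.
ΔU = (3.62)(12.47)(-201) = -9074 J.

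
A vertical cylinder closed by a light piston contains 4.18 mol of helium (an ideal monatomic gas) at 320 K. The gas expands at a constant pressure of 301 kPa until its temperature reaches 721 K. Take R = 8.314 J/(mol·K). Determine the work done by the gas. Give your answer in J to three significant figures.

W ≈ 13900 J

Isobaric: W = P ΔV = nR ΔT.
W = (4.18)(8.314)(721 − 320) = 13936 J.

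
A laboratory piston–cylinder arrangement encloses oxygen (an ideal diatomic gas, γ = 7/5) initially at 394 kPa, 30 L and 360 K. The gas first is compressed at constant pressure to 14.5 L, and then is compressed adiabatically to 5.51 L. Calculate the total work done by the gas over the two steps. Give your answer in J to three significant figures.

W_total ≈ -12900 J

Step 1 (isobaric): W = PΔV = (394 kPa)(14.5 − 30 L) = -6107 J.
After step 1: P = 394 kPa, V = 14.5 L, T = 174 K.
Step 2 (adiabatic): W = (P₁V₁ − P₂V₂)/(γ−1) = (5713 − 8413)/0.4 = -6750 J.
W_total = -6107 − 6750 = -12857 J.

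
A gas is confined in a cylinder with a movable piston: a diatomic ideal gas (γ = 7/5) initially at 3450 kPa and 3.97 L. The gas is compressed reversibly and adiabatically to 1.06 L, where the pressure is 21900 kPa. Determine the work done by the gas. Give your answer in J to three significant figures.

W ≈ -23800 J

Adiabatic: W = (P₁V₁ − P₂V₂)/(γ − 1) with γ = 7/5.
P₁V₁ = 13696 J, P₂V₂ = 23214 J.
W = (13696 − 23214) / 0.4 = -23794 J.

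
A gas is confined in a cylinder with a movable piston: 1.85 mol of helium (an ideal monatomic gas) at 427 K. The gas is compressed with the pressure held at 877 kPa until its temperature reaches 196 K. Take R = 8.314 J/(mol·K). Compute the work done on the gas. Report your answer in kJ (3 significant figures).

Isobaric: W = P ΔV = nR ΔT.
W = (1.85)(8.314)(196 − 427) = -3553 J.
Work on gas = −W_by = 3553 J.

W ≈ 3.55 kJ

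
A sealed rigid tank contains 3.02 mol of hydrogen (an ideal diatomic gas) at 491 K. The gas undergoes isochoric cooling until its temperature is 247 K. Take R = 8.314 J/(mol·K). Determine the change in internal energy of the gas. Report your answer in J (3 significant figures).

ΔU ≈ -15300 J

Constant volume ⇒ W = 0, so Q = ΔU = nCᵥΔT with Cᵥ = 5R/2 = 20.79 J/(mol·K).
ΔU = (3.02)(20.79)(247 − 491) = -15316 J.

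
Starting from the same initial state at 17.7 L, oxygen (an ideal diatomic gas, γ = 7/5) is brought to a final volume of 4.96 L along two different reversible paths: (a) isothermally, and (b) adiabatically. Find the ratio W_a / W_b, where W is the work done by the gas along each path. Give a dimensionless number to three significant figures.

Path (a) isothermal: W = P₁V₁ ln(V₂/V₁) → W_a/(P₁V₁) = -1.272.
Path (b) adiabatic: W = P₁V₁(1 − (V₁/V₂)^(γ−1))/(γ−1) → W_b/(P₁V₁) = -1.658.
W_a / W_b = -1.272 / -1.658 = 0.7671.

W_a / W_b ≈ 0.767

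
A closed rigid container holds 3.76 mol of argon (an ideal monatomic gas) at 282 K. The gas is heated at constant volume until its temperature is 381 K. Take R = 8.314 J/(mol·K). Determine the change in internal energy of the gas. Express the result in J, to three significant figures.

Constant volume ⇒ W = 0, so Q = ΔU = nCᵥΔT with Cᵥ = 3R/2 = 12.47 J/(mol·K).
ΔU = (3.76)(12.47)(381 − 282) = 4642 J.

ΔU ≈ 4640 J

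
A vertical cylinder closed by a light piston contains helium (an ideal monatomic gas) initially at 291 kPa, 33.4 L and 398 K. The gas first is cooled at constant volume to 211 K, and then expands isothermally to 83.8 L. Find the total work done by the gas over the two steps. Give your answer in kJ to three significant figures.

W_total ≈ 4.74 kJ

Step 1 (isochoric): W = 0 (constant volume).
After step 1: P = 154.3 kPa (V unchanged).
Step 2 (isothermal): W = P₁V₁ ln(V₂/V₁) = (5153) ln(83.8/33.4) = 4740 J.
W_total = 0 + 4740 = 4740 J.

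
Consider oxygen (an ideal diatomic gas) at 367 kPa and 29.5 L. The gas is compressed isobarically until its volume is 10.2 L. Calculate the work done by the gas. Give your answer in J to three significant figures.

Isobaric: W = P ΔV.
W = (367 kPa)(10.2 − 29.5 L) = (367)(-19.3) = -7083 J.

W ≈ -7080 J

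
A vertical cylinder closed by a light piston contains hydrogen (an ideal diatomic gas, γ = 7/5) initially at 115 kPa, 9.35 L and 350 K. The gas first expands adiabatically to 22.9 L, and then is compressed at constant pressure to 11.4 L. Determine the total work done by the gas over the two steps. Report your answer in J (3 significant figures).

Step 1 (adiabatic): W = (P₁V₁ − P₂V₂)/(γ−1) = (1075 − 751.4)/0.4 = 809.5 J.
After step 1: P = 32.81 kPa, V = 22.9 L, T = 244.6 K.
Step 2 (isobaric): W = PΔV = (32.81 kPa)(11.4 − 22.9 L) = -377.4 J.
W_total = 809.5 − 377.4 = 432.1 J.

W_total ≈ 432 J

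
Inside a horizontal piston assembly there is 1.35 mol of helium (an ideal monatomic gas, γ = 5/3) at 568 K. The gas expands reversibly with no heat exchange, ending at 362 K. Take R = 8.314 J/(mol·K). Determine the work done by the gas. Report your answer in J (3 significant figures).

W ≈ 3470 J

Adiabatic ⇒ Q = 0, so W_by = −ΔU = nCᵥ(T₁ − T₂).
Cᵥ = 3R/2 = 12.47 J/(mol·K).
W = (1.35)(12.47)(568 − 362) = 3468 J.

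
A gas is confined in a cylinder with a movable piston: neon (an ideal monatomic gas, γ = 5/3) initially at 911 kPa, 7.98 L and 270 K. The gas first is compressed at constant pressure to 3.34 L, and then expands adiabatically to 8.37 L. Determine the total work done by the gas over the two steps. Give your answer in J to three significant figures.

W_total ≈ -2140 J

Step 1 (isobaric): W = PΔV = (911 kPa)(3.34 − 7.98 L) = -4227 J.
After step 1: P = 911 kPa, V = 3.34 L, T = 113 K.
Step 2 (adiabatic): W = (P₁V₁ − P₂V₂)/(γ−1) = (3043 − 1649)/0.667 = 2090 J.
W_total = -4227 + 2090 = -2137 J.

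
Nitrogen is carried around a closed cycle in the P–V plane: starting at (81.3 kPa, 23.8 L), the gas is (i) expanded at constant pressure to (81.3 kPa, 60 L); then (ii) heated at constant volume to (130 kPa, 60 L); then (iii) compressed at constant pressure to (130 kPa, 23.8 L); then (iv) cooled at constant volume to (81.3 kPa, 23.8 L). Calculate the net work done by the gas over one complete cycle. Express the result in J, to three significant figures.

W_net ≈ -1760 J

Constant-volume legs do no work.
W(i) = (81.3)(60 − 23.8) = 2943 J; W(iii) = (130)(23.8 − 60) = -4706 J.
W_net = 2943 − 4706 = -1763 J (the counter-clockwise enclosed area).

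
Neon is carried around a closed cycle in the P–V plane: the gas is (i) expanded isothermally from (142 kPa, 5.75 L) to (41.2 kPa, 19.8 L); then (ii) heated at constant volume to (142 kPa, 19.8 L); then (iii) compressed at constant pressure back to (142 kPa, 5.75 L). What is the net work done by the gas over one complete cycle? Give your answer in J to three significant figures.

Leg (i): W = PᵢVᵢ ln(V_f/Vᵢ) = (816.5) ln(19.8/5.75) = 1010 J.
Leg (ii): W = 0.
Leg (iii): W = PΔV = (142)(5.75 − 19.8) = -1995 J.
W_net = 1010 − 1995 = -985.5 J.

W_net ≈ -986 J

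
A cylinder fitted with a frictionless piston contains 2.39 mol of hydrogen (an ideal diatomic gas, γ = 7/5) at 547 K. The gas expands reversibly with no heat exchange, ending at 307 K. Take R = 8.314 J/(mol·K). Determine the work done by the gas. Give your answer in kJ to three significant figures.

Adiabatic ⇒ Q = 0, so W_by = −ΔU = nCᵥ(T₁ − T₂).
Cᵥ = 5R/2 = 20.79 J/(mol·K).
W = (2.39)(20.79)(547 − 307) = 11922 J.

W ≈ 11.9 kJ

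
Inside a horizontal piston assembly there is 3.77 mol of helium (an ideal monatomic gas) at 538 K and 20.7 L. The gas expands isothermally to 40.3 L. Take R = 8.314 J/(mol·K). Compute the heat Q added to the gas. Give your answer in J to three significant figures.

Isothermal ⇒ ΔU = 0, so Q = W = nRT ln(V₂/V₁).
Q = (3.77)(8.314)(538) ln(40.3/20.7) = 16863 × 0.6662 = 11234 J.

Q ≈ 11200 J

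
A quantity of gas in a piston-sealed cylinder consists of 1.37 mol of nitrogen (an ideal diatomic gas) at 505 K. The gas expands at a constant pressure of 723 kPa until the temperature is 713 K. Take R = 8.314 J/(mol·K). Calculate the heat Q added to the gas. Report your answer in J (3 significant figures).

Q ≈ 8290 J

Isobaric: W = nRΔT = (1.37)(8.314)(208) = 2369 J.
ΔU = nCᵥΔT with Cᵥ = 5R/2: ΔU = (1.37)(20.79)(208) = 5923 J.
Q = ΔU + W = 5923 + 2369 = 8292 J.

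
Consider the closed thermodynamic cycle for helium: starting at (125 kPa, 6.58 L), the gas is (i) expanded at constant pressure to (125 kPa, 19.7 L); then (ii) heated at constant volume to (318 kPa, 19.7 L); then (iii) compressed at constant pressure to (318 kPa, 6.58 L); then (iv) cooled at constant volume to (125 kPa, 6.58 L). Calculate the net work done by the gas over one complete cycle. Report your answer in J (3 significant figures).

Constant-volume legs do no work.
W(i) = (125)(19.7 − 6.58) = 1640 J; W(iii) = (318)(6.58 − 19.7) = -4172 J.
W_net = 1640 − 4172 = -2532 J (the counter-clockwise enclosed area).

W_net ≈ -2530 J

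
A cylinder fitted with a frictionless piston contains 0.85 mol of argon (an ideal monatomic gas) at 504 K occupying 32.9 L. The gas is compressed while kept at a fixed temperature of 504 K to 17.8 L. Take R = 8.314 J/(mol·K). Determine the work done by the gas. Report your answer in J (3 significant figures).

Isothermal: W = nRT ln(V₂/V₁).
W = (0.85)(8.314)(504) × ln(17.8/32.9)
  = 3562 × -0.6143
W_by_gas = -2188 J.

W ≈ -2190 J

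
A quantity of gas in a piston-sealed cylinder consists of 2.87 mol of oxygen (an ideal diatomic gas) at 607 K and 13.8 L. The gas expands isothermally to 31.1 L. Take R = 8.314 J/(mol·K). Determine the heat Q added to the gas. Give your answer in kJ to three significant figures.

Isothermal ⇒ ΔU = 0, so Q = W = nRT ln(V₂/V₁).
Q = (2.87)(8.314)(607) ln(31.1/13.8) = 14484 × 0.8125 = 11769 J.

Q ≈ 11.8 kJ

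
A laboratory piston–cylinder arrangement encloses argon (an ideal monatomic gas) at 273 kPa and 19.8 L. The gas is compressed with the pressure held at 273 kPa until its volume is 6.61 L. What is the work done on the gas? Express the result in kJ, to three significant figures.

W ≈ 3.60 kJ

Isobaric: W = P ΔV.
W = (273 kPa)(6.61 − 19.8 L) = (273)(-13.19) = -3601 J.
Work on gas = −W_by = 3601 J.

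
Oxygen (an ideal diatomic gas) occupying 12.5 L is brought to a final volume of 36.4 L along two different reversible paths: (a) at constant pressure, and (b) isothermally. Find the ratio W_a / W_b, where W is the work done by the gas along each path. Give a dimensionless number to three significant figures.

W_a / W_b ≈ 1.79

Path (a) isobaric: W = P₁(V₂ − V₁) → W_a/(P₁V₁) = 1.912.
Path (b) isothermal: W = P₁V₁ ln(V₂/V₁) → W_b/(P₁V₁) = 1.069.
W_a / W_b = 1.912 / 1.069 = 1.789.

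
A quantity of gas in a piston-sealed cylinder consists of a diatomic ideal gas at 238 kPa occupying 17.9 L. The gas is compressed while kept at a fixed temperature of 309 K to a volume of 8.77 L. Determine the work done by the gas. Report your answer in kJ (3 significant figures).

W ≈ -3.04 kJ

Isothermal: W = nRT ln(V₂/V₁) = P₁V₁ ln(V₂/V₁).
P₁V₁ = (238 kPa)(17.9 L) = 4260 J.
W = 4260 × ln(8.77/17.9) = 4260 × -0.7135
W_by_gas = -3039 J.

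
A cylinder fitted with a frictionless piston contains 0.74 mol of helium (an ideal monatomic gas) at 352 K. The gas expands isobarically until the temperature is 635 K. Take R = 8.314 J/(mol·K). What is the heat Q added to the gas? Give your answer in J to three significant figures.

Isobaric: W = nRΔT = (0.74)(8.314)(283) = 1741 J.
ΔU = nCᵥΔT with Cᵥ = 3R/2: ΔU = (0.74)(12.47)(283) = 2612 J.
Q = ΔU + W = 2612 + 1741 = 4353 J.

Q ≈ 4350 J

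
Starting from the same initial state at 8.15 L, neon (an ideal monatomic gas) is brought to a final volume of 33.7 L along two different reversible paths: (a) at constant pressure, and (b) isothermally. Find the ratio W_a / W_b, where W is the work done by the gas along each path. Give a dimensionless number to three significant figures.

Path (a) isobaric: W = P₁(V₂ − V₁) → W_a/(P₁V₁) = 3.135.
Path (b) isothermal: W = P₁V₁ ln(V₂/V₁) → W_b/(P₁V₁) = 1.419.
W_a / W_b = 3.135 / 1.419 = 2.209.

W_a / W_b ≈ 2.21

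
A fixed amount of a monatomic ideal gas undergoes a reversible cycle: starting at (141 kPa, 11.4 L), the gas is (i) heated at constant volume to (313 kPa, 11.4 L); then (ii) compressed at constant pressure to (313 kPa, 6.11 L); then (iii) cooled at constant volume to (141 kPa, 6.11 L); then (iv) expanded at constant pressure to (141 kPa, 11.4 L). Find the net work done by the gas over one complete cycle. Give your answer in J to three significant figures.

Constant-volume legs do no work.
W(ii) = (313)(6.11 − 11.4) = -1656 J; W(iv) = (141)(11.4 − 6.11) = 745.9 J.
W_net = -1656 + 745.9 = -909.9 J (the counter-clockwise enclosed area).

W_net ≈ -910 J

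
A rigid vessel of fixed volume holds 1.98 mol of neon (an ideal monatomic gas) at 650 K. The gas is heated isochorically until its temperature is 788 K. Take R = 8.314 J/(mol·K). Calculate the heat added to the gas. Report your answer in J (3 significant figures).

Constant volume ⇒ W = 0, so Q = ΔU = nCᵥΔT with Cᵥ = 3R/2 = 12.47 J/(mol·K).
ΔU = (1.98)(12.47)(788 − 650) = 3408 J.

Q ≈ 3410 J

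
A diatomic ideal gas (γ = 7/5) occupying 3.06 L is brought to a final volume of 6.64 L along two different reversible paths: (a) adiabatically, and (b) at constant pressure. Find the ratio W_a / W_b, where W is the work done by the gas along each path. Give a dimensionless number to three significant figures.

W_a / W_b ≈ 0.569

Path (a) adiabatic: W = P₁V₁(1 − (V₁/V₂)^(γ−1))/(γ−1) → W_a/(P₁V₁) = 0.6662.
Path (b) isobaric: W = P₁(V₂ − V₁) → W_b/(P₁V₁) = 1.17.
W_a / W_b = 0.6662 / 1.17 = 0.5694.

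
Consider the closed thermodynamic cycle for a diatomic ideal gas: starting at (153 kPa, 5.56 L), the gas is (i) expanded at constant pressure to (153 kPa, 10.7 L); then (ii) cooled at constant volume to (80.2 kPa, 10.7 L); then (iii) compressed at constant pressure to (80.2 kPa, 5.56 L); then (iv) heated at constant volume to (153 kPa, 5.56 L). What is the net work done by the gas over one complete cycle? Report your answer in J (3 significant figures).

Constant-volume legs do no work.
W(i) = (153)(10.7 − 5.56) = 786.4 J; W(iii) = (80.2)(5.56 − 10.7) = -412.2 J.
W_net = 786.4 − 412.2 = 374.2 J (the clockwise enclosed area).

W_net ≈ 374 J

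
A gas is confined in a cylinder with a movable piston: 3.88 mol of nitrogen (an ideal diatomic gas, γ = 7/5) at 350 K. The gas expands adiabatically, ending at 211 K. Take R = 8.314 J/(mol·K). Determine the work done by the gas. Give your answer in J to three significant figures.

Adiabatic ⇒ Q = 0, so W_by = −ΔU = nCᵥ(T₁ − T₂).
Cᵥ = 5R/2 = 20.79 J/(mol·K).
W = (3.88)(20.79)(350 − 211) = 11210 J.

W ≈ 11200 J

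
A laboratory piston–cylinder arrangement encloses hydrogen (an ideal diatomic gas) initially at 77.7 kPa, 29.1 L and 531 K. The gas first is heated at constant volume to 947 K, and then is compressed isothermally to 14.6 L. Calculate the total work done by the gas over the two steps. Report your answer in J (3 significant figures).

W_total ≈ -2780 J

Step 1 (isochoric): W = 0 (constant volume).
After step 1: P = 138.6 kPa (V unchanged).
Step 2 (isothermal): W = P₁V₁ ln(V₂/V₁) = (4032) ln(14.6/29.1) = -2781 J.
W_total = 0 − 2781 = -2781 J.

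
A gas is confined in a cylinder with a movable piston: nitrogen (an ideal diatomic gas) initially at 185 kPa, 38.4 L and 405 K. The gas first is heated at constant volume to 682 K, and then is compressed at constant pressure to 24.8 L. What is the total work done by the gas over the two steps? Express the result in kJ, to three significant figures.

Step 1 (isochoric): W = 0 (constant volume).
After step 1: P = 311.5 kPa (V unchanged).
Step 2 (isobaric): W = PΔV = (311.5 kPa)(24.8 − 38.4 L) = -4237 J.
W_total = 0 − 4237 = -4237 J.

W_total ≈ -4.24 kJ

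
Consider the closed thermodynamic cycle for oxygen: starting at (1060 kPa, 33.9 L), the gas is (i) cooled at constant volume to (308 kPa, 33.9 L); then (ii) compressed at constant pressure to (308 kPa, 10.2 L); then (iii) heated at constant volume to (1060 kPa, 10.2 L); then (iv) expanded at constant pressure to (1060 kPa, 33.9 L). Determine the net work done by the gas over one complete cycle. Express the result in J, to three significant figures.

W_net ≈ 17800 J

Constant-volume legs do no work.
W(ii) = (308)(10.2 − 33.9) = -7300 J; W(iv) = (1060)(33.9 − 10.2) = 25122 J.
W_net = -7300 + 25122 = 17822 J (the clockwise enclosed area).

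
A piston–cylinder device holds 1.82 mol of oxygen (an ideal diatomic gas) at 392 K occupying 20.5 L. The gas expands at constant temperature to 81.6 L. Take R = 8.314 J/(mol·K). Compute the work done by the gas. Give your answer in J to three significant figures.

Isothermal: W = nRT ln(V₂/V₁).
W = (1.82)(8.314)(392) × ln(81.6/20.5)
  = 5932 × 1.381
W_by_gas = 8194 J.

W ≈ 8190 J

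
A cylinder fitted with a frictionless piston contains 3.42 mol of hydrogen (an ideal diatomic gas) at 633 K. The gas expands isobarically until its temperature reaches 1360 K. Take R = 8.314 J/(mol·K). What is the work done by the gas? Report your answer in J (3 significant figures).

Isobaric: W = P ΔV = nR ΔT.
W = (3.42)(8.314)(1360 − 633) = 20671 J.

W ≈ 20700 J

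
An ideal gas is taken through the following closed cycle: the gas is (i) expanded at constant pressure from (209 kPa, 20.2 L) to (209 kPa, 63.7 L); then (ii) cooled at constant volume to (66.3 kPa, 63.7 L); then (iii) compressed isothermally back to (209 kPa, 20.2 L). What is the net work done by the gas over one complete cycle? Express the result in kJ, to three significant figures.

Leg (i): W = PΔV = (209)(63.7 − 20.2) = 9092 J.
Leg (ii): W = 0.
Leg (iii): W = PᵢVᵢ ln(V_f/Vᵢ) = (4223) ln(20.2/63.7) = -4850 J.
W_net = 9092 − 4850 = 4241 J.

W_net ≈ 4.24 kJ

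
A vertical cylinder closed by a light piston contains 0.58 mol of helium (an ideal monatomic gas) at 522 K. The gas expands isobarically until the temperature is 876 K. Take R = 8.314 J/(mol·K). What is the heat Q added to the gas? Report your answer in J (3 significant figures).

Isobaric: W = nRΔT = (0.58)(8.314)(354) = 1707 J.
ΔU = nCᵥΔT with Cᵥ = 3R/2: ΔU = (0.58)(12.47)(354) = 2561 J.
Q = ΔU + W = 2561 + 1707 = 4268 J.

Q ≈ 4270 J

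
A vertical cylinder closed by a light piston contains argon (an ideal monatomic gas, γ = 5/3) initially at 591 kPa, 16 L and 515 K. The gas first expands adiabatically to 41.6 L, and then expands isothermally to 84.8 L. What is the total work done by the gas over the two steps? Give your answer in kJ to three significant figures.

Step 1 (adiabatic): W = (P₁V₁ − P₂V₂)/(γ−1) = (9456 − 5001)/0.667 = 6682 J.
After step 1: P = 120.2 kPa, V = 41.6 L, T = 272.4 K.
Step 2 (isothermal): W = P₁V₁ ln(V₂/V₁) = (5001) ln(84.8/41.6) = 3562 J.
W_total = 6682 + 3562 = 10244 J.

W_total ≈ 10.2 kJ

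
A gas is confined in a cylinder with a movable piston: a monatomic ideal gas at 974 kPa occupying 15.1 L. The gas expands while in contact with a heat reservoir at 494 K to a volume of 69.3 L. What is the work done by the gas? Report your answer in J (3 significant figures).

W ≈ 22400 J

Isothermal: W = nRT ln(V₂/V₁) = P₁V₁ ln(V₂/V₁).
P₁V₁ = (974 kPa)(15.1 L) = 14707 J.
W = 14707 × ln(69.3/15.1) = 14707 × 1.524
W_by_gas = 22410 J.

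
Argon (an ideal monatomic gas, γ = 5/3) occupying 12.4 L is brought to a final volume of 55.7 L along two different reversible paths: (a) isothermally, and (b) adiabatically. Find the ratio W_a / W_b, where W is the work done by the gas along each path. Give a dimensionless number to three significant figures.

W_a / W_b ≈ 1.58

Path (a) isothermal: W = P₁V₁ ln(V₂/V₁) → W_a/(P₁V₁) = 1.502.
Path (b) adiabatic: W = P₁V₁(1 − (V₁/V₂)^(γ−1))/(γ−1) → W_b/(P₁V₁) = 0.949.
W_a / W_b = 1.502 / 0.949 = 1.583.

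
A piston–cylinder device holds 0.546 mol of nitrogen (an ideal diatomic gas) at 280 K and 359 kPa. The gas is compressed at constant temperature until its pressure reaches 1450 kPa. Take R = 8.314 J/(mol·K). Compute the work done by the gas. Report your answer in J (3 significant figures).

Isothermal process: W = nRT ln(V₂/V₁) = nRT ln(P₁/P₂).
W = (0.546)(8.314)(280) × ln(359/1450)
  = 1271 × ln(0.2476) = 1271 × -1.396
W_by_gas = -1774 J.

W ≈ -1770 J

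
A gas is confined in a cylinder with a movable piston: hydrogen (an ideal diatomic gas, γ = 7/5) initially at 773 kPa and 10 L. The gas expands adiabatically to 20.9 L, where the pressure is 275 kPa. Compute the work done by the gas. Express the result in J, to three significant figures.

Adiabatic: W = (P₁V₁ − P₂V₂)/(γ − 1) with γ = 7/5.
P₁V₁ = 7730 J, P₂V₂ = 5748 J.
W = (7730 − 5748) / 0.4 = 4956 J.

W ≈ 4960 J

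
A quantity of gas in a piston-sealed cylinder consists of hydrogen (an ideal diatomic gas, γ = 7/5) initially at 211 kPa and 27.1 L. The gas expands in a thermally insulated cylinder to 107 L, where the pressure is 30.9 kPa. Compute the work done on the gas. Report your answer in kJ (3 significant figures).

W ≈ -6.03 kJ

Adiabatic: W = (P₁V₁ − P₂V₂)/(γ − 1) with γ = 7/5.
P₁V₁ = 5718 J, P₂V₂ = 3306 J.
W = (5718 − 3306) / 0.4 = 6030 J.
Work on gas = −W_by = -6030 J.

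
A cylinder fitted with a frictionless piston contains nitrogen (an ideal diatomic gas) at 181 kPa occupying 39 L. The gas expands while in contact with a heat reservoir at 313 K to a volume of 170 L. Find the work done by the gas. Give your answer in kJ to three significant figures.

Isothermal: W = nRT ln(V₂/V₁) = P₁V₁ ln(V₂/V₁).
P₁V₁ = (181 kPa)(39 L) = 7059 J.
W = 7059 × ln(170/39) = 7059 × 1.472
W_by_gas = 10393 J.

W ≈ 10.4 kJ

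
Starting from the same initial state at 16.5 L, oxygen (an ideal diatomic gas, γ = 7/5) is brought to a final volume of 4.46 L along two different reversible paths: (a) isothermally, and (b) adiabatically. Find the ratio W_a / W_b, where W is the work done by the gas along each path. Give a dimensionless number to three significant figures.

W_a / W_b ≈ 0.761

Path (a) isothermal: W = P₁V₁ ln(V₂/V₁) → W_a/(P₁V₁) = -1.308.
Path (b) adiabatic: W = P₁V₁(1 − (V₁/V₂)^(γ−1))/(γ−1) → W_b/(P₁V₁) = -1.719.
W_a / W_b = -1.308 / -1.719 = 0.7611.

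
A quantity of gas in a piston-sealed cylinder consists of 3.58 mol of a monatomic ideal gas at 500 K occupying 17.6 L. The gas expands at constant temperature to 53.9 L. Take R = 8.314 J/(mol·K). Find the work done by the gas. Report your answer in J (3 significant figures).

Isothermal: W = nRT ln(V₂/V₁).
W = (3.58)(8.314)(500) × ln(53.9/17.6)
  = 14882 × 1.119
W_by_gas = 16656 J.

W ≈ 16700 J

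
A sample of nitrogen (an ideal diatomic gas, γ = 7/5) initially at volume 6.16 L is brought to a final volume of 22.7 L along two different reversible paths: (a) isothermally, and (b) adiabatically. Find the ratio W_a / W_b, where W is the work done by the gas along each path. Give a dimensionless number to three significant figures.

Path (a) isothermal: W = P₁V₁ ln(V₂/V₁) → W_a/(P₁V₁) = 1.304.
Path (b) adiabatic: W = P₁V₁(1 − (V₁/V₂)^(γ−1))/(γ−1) → W_b/(P₁V₁) = 1.016.
W_a / W_b = 1.304 / 1.016 = 1.283.

W_a / W_b ≈ 1.28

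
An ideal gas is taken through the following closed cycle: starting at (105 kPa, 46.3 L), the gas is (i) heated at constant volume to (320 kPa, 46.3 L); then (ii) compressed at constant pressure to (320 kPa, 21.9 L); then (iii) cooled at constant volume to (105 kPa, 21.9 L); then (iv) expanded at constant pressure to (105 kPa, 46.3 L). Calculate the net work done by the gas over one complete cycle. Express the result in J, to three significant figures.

W_net ≈ -5250 J

Constant-volume legs do no work.
W(ii) = (320)(21.9 − 46.3) = -7808 J; W(iv) = (105)(46.3 − 21.9) = 2562 J.
W_net = -7808 + 2562 = -5246 J (the counter-clockwise enclosed area).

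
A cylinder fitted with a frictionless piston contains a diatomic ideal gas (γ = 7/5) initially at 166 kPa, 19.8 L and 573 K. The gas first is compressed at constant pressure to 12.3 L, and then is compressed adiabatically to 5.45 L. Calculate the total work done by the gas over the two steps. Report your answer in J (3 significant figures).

W_total ≈ -3210 J

Step 1 (isobaric): W = PΔV = (166 kPa)(12.3 − 19.8 L) = -1245 J.
After step 1: P = 166 kPa, V = 12.3 L, T = 356 K.
Step 2 (adiabatic): W = (P₁V₁ − P₂V₂)/(γ−1) = (2042 − 2828)/0.4 = -1964 J.
W_total = -1245 − 1964 = -3209 J.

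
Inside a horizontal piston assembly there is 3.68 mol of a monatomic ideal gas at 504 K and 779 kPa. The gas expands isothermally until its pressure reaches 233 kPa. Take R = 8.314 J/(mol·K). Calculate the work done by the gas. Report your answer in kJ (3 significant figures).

W ≈ 18.6 kJ

Isothermal process: W = nRT ln(V₂/V₁) = nRT ln(P₁/P₂).
W = (3.68)(8.314)(504) × ln(779/233)
  = 15420 × ln(3.343) = 15420 × 1.207
W_by_gas = 18612 J.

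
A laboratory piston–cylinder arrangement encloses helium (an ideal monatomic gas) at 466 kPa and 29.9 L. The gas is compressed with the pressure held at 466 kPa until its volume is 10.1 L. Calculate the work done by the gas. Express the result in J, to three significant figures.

Isobaric: W = P ΔV.
W = (466 kPa)(10.1 − 29.9 L) = (466)(-19.8) = -9227 J.

W ≈ -9230 J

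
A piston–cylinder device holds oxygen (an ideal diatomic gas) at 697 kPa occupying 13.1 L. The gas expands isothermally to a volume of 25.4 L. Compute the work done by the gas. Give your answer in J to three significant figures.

W ≈ 6050 J

Isothermal: W = nRT ln(V₂/V₁) = P₁V₁ ln(V₂/V₁).
P₁V₁ = (697 kPa)(13.1 L) = 9131 J.
W = 9131 × ln(25.4/13.1) = 9131 × 0.6621
W_by_gas = 6046 J.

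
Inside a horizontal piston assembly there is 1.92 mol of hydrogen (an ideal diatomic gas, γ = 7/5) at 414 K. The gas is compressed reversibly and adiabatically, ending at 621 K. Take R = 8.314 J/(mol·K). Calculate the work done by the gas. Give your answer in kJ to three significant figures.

W ≈ -8.26 kJ

Adiabatic ⇒ Q = 0, so W_by = −ΔU = nCᵥ(T₁ − T₂).
Cᵥ = 5R/2 = 20.79 J/(mol·K).
W = (1.92)(20.79)(414 − 621) = -8261 J.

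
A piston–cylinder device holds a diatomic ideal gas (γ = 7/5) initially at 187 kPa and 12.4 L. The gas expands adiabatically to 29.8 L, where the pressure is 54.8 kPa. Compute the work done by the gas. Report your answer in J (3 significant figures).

W ≈ 1710 J

Adiabatic: W = (P₁V₁ − P₂V₂)/(γ − 1) with γ = 7/5.
P₁V₁ = 2319 J, P₂V₂ = 1633 J.
W = (2319 − 1633) / 0.4 = 1714 J.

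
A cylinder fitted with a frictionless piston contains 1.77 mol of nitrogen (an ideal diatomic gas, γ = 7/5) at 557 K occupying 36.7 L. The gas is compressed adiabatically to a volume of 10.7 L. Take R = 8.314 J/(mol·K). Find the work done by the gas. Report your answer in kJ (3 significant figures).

W ≈ -13.1 kJ

Adiabatic: TV^(γ−1) = const with γ = 7/5.
T₂ = T₁ (V₁/V₂)^(γ−1) = 557 × (36.7/10.7)^0.4 = 557 × 1.637 = 911.9 K.
W_by = nCᵥ(T₁ − T₂) = (1.77)(20.79)(557 − 911.9) = -13058 J.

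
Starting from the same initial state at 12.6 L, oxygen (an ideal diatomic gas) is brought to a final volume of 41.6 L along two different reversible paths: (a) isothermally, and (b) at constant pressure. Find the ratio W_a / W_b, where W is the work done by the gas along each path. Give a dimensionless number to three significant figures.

W_a / W_b ≈ 0.519

Path (a) isothermal: W = P₁V₁ ln(V₂/V₁) → W_a/(P₁V₁) = 1.194.
Path (b) isobaric: W = P₁(V₂ − V₁) → W_b/(P₁V₁) = 2.302.
W_a / W_b = 1.194 / 2.302 = 0.5189.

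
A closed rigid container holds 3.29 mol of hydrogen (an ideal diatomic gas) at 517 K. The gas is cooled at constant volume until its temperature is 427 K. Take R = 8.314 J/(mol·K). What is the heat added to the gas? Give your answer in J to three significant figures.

Constant volume ⇒ W = 0, so Q = ΔU = nCᵥΔT with Cᵥ = 5R/2 = 20.79 J/(mol·K).
ΔU = (3.29)(20.79)(427 − 517) = -6154 J.

Q ≈ -6150 J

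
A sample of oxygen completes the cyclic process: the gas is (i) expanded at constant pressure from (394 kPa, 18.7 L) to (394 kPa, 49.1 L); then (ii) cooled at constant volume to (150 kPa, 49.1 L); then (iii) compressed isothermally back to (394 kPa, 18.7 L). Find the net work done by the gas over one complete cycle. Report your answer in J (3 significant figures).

Leg (i): W = PΔV = (394)(49.1 − 18.7) = 11978 J.
Leg (ii): W = 0.
Leg (iii): W = PᵢVᵢ ln(V_f/Vᵢ) = (7365) ln(18.7/49.1) = -7110 J.
W_net = 11978 − 7110 = 4868 J.

W_net ≈ 4870 J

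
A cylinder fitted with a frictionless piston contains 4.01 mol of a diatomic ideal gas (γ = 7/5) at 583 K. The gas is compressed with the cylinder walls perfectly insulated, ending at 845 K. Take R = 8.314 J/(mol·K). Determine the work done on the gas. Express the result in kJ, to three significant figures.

Adiabatic ⇒ Q = 0, so W_by = −ΔU = nCᵥ(T₁ − T₂).
Cᵥ = 5R/2 = 20.79 J/(mol·K).
W = (4.01)(20.79)(583 − 845) = -21837 J.
Work on gas = −W_by = 21837 J.

W ≈ 21.8 kJ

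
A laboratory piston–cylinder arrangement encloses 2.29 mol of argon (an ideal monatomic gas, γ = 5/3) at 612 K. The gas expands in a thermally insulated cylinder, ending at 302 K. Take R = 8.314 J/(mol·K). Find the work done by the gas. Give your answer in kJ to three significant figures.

W ≈ 8.85 kJ

Adiabatic ⇒ Q = 0, so W_by = −ΔU = nCᵥ(T₁ − T₂).
Cᵥ = 3R/2 = 12.47 J/(mol·K).
W = (2.29)(12.47)(612 − 302) = 8853 J.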